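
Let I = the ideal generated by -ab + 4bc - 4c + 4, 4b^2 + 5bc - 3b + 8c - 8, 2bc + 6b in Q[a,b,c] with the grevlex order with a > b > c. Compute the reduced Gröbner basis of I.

f_1 = -ab + 4bc - 4c + 4, LT = ab.
f_2 = 4b^2 + 5bc - 3b + 8c - 8, LT = b^2.
f_3 = 2bc + 6b, LT = bc.

S(f_1,f_2): lcm = ab^2. S = -5/4abc - 4b^2c + 3/4ab - 2ac + 4bc + 2a - 4b.
  leading term abc: subtract (5/4c)·f_1 from -5/4abc - 4b^2c + 3/4ab - 2ac + 4bc + 2a - 4b → -4b^2c - 5bc^2 + 3/4ab - 2ac + 4bc + 5c^2 + 2a - 4b - 5c
  leading term b^2c: subtract (-c)·f_2 from -4b^2c - 5bc^2 + 3/4ab - 2ac + 4bc + 5c^2 + 2a - 4b - 5c → 3/4ab - 2ac + bc + 13c^2 + 2a - 4b - 13c
  leading term ab: subtract (-3/4)·f_1 from 3/4ab - 2ac + bc + 13c^2 + 2a - 4b - 13c → -2ac + 4bc + 13c^2 + 2a - 4b - 16c + 3
  leading term ac: no divisor's leading term divides it; move -2ac to the remainder.
  leading term bc: subtract (2)·f_3 from 4bc + 13c^2 + 2a - 4b - 16c + 3 → 13c^2 + 2a - 16b - 16c + 3
  leading term c^2: no divisor's leading term divides it; move 13c^2 to the remainder.
  leading term a: no divisor's leading term divides it; move 2a to the remainder.
  leading term b: no divisor's leading term divides it; move -16b to the remainder.
  leading term c: no divisor's leading term divides it; move -16c to the remainder.
  leading term 1: no divisor's leading term divides it; move 3 to the remainder.
  remainder -2ac + 13c^2 + 2a - 16b - 16c + 3 ≠ 0; add g_4 = -2ac + 13c^2 + 2a - 16b - 16c + 3 to the basis.

S(f_1,f_3): lcm = abc. S = -4bc^2 - 3ab + 4c^2 - 4c.
  leading term bc^2: subtract (-2c)·f_3 from -4bc^2 - 3ab + 4c^2 - 4c → -3ab + 12bc + 4c^2 - 4c
  leading term ab: subtract (3)·f_1 from -3ab + 12bc + 4c^2 - 4c → 4c^2 + 8c - 12
  leading term c^2: no divisor's leading term divides it; move 4c^2 to the remainder.
  leading term c: no divisor's leading term divides it; move 8c to the remainder.
  leading term 1: no divisor's leading term divides it; move -12 to the remainder.
  remainder 4c^2 + 8c - 12 ≠ 0; add g_5 = 4c^2 + 8c - 12 to the basis.

The other S-polynomials (S(f_2,f_3), S(f_1,g_4), S(f_2,g_4), S(f_3,g_4), S(f_1,g_5), S(f_2,g_5), S(f_3,g_5), S(g_4,g_5)) all reduce to 0 modulo the current basis, so we have a Gröbner basis.

G = {ab + 12b + 4c - 4, b^2 - 9/2b + 2c - 2, ac - a + 8b + 21c - 21, bc + 3b, c^2 + 2c - 3}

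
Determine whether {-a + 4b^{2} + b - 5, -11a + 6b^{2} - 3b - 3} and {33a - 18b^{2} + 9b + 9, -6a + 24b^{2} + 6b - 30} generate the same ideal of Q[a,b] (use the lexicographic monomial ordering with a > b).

Yes, the ideals are equal.

Since reduced Gröbner bases are canonical representatives of ideals under a given ordering, it suffices to compute and compare them.
Buchberger on the first generating set:
f_1 = -a + 4b^{2} + b - 5, LT = a.
f_2 = -11a + 6b^{2} - 3b - 3, LT = a.

S(f_1,f_2): lcm = a. S = -\tfrac{38}{11}b^{2} - \tfrac{14}{11}b + \tfrac{52}{11}.
  leading term b^{2}: no divisor's leading term divides it; move -\tfrac{38}{11}b^{2} to the remainder.
  leading term b: no divisor's leading term divides it; move -\tfrac{14}{11}b to the remainder.
  leading term 1: no divisor's leading term divides it; move \tfrac{52}{11} to the remainder.
  remainder -\tfrac{38}{11}b^{2} - \tfrac{14}{11}b + \tfrac{52}{11} ≠ 0; add g_3 = -\tfrac{38}{11}b^{2} - \tfrac{14}{11}b + \tfrac{52}{11} to the basis.

S(f_1,g_3): leading monomials are coprime, so the S-polynomial reduces to 0 (Buchberger's first criterion).
S(f_2,g_3): leading monomials are coprime, so the S-polynomial reduces to 0 (Buchberger's first criterion).
Every S-polynomial of the final basis reduces to 0, so we have a Gröbner basis.
Inter-reduce: drop elements whose leading term is divisible by another's, tail-reduce, and make monic.
Reduced Gröbner basis: {a + \tfrac{9}{19}b - \tfrac{9}{19}, b^{2} + \tfrac{7}{19}b - \tfrac{26}{19}}.

Buchberger on the second generating set:
h_1 = 33a - 18b^{2} + 9b + 9, LT = a.
h_2 = -6a + 24b^{2} + 6b - 30, LT = a.

S(h_1,h_2): lcm = a. S = \tfrac{38}{11}b^{2} + \tfrac{14}{11}b - \tfrac{52}{11}.
  leading term b^{2}: no divisor's leading term divides it; move \tfrac{38}{11}b^{2} to the remainder.
  leading term b: no divisor's leading term divides it; move \tfrac{14}{11}b to the remainder.
  leading term 1: no divisor's leading term divides it; move -\tfrac{52}{11} to the remainder.
  remainder \tfrac{38}{11}b^{2} + \tfrac{14}{11}b - \tfrac{52}{11} ≠ 0; add k_3 = \tfrac{38}{11}b^{2} + \tfrac{14}{11}b - \tfrac{52}{11} to the basis.

S(h_1,k_3): leading monomials are coprime, so the S-polynomial reduces to 0 (Buchberger's first criterion).
S(h_2,k_3): leading monomials are coprime, so the S-polynomial reduces to 0 (Buchberger's first criterion).
Every S-polynomial of the final basis reduces to 0, so we have a Gröbner basis.
Inter-reduce: drop elements whose leading term is divisible by another's, tail-reduce, and make monic.
Reduced Gröbner basis: {a + \tfrac{9}{19}b - \tfrac{9}{19}, b^{2} + \tfrac{7}{19}b - \tfrac{26}{19}}.

Same reduced basis, so the two generating sets span the same ideal.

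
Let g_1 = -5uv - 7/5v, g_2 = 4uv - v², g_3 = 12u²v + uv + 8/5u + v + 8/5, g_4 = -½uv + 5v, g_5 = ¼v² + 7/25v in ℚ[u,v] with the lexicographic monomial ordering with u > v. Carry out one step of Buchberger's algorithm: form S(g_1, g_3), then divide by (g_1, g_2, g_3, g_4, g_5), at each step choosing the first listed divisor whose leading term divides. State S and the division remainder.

S(g_1, g_3) = 59/300uv - 2/15u - 1/12v - 2/15; remainder on division = -2/15u - 173/1250v - 2/15.

lcm(LM(g_1), LM(g_3)) = u²v.
S = (lcm/LT(g_1))·g_1 − (lcm/LT(g_3))·g_3 = 59/300uv - 2/15u - 1/12v - 2/15.
Reduce S modulo (g_1, g_2, g_3, g_4, g_5) in that order:
  leading term uv: subtract (-59/1500)·g_1 from 59/300uv - 2/15u - 1/12v - 2/15 → -2/15u - 173/1250v - 2/15
  leading term u: no divisor's leading term divides it; move -2/15u to the remainder.
  leading term v: no divisor's leading term divides it; move -173/1250v to the remainder.
  leading term 1: no divisor's leading term divides it; move -2/15 to the remainder.
The remainder -2/15u - 173/1250v - 2/15 is nonzero, so it would be added as the next basis element.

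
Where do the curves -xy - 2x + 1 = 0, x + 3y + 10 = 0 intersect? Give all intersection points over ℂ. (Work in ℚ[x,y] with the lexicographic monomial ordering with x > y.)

Compute a lex Gröbner basis by Buchberger's algorithm.
f_1 = -xy - 2x + 1, LT = xy.
f_2 = x + 3y + 10, LT = x.

S(f_1,f_2): lcm = xy. S = 2x - 3y² - 10y - 1.
  leading term x: subtract (2)·f_2 from 2x - 3y² - 10y - 1 → -3y² - 16y - 21
  leading term y²: no divisor's leading term divides it; move -3y² to the remainder.
  leading term y: no divisor's leading term divides it; move -16y to the remainder.
  leading term 1: no divisor's leading term divides it; move -21 to the remainder.
  remainder -3y² - 16y - 21 ≠ 0; add h_3 = -3y² - 16y - 21 to the basis.

The other S-polynomials (S(f_1,h_3), S(f_2,h_3)) all reduce to 0 modulo the current basis, so we have a Gröbner basis.
Inter-reduce: drop elements whose leading term is divisible by another's, tail-reduce, and make monic.
Reduced Gröbner basis: {x + 3y + 10, y² + 16/3y + 7}.

A lex Gröbner basis eliminates variables successively. Here y² + 16/3y + 7 depends only on y, with roots {-3, -7/3}; lifting each root through the earlier basis elements recovers the full solutions.
  y = -3: the earlier basis element becomes x + 1 = 0, giving x = -1 — point (-1, -3).
  y = -7/3: the earlier basis element becomes x + 3 = 0, giving x = -3 — point (-3, -7/3).

{(-1, -3), (-3, -7/3)}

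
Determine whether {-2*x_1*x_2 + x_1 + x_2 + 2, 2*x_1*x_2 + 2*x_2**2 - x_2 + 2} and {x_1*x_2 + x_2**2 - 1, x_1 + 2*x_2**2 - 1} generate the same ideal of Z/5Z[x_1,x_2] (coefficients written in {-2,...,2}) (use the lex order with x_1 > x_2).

No, the ideals differ.

Two ideals are equal iff their reduced Gröbner bases coincide (the reduced basis is unique for a fixed ordering).
Buchberger on the first generating set:
f_1 = -2*x_1*x_2 + x_1 + x_2 + 2, LT = x_1*x_2.
f_2 = 2*x_1*x_2 + 2*x_2**2 - x_2 + 2, LT = x_1*x_2.

S(f_1,f_2): lcm = x_1*x_2. S = 2*x_1 - x_2**2 - 2.
  reduce S modulo (f_1, f_2):
  remainder 2*x_1 - x_2**2 - 2 ≠ 0; add g_3 = 2*x_1 - x_2**2 - 2 to the basis.

S(f_1,g_3): lcm = x_1*x_2. S = 2*x_1 - 2*x_2**3 - 2*x_2 - 1.
  reduce S modulo (f_1, f_2, g_3):
  remainder -2*x_2**3 + x_2**2 - 2*x_2 + 1 ≠ 0; add g_4 = -2*x_2**3 + x_2**2 - 2*x_2 + 1 to the basis.

The other S-polynomials (S(f_2,g_3), S(f_1,g_4), S(f_2,g_4), S(g_3,g_4)) all reduce to 0 modulo the current basis, so we have a Gröbner basis.
Inter-reduce: drop elements whose leading term is divisible by another's, tail-reduce, and make monic.
Reduced Gröbner basis: {x_1 + 2*x_2**2 - 1, x_2**3 + 2*x_2**2 + x_2 + 2}.

Buchberger on the second generating set:
h_1 = x_1*x_2 + x_2**2 - 1, LT = x_1*x_2.
h_2 = x_1 + 2*x_2**2 - 1, LT = x_1.

S(h_1,h_2): lcm = x_1*x_2. S = -2*x_2**3 + x_2**2 + x_2 - 1.
  reduce S modulo (h_1, h_2):
  remainder -2*x_2**3 + x_2**2 + x_2 - 1 ≠ 0; add k_3 = -2*x_2**3 + x_2**2 + x_2 - 1 to the basis.

The other S-polynomials (S(h_1,k_3), S(h_2,k_3)) all reduce to 0 modulo the current basis, so we have a Gröbner basis.
Inter-reduce: drop elements whose leading term is divisible by another's, tail-reduce, and make monic.
Reduced Gröbner basis: {x_1 + 2*x_2**2 - 1, x_2**3 + 2*x_2**2 + 2*x_2 - 2}.

The bases are distinct; the ideals are different.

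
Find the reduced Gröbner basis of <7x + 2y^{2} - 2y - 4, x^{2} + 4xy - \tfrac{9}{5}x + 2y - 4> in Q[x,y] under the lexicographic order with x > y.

G = {x + \tfrac{2}{7}y^{2} - \tfrac{2}{7}y - \tfrac{4}{7}, y^{4} - 16y^{3} + \tfrac{173}{10}y^{2} + \tfrac{251}{5}y - \tfrac{288}{5}}

f_1 = 7x + 2y^{2} - 2y - 4, LT = x.
f_2 = x^{2} + 4xy - \tfrac{9}{5}x + 2y - 4, LT = x^{2}.

S(f_1,f_2): lcm = x^{2}. S = \tfrac{2}{7}xy^{2} - \tfrac{30}{7}xy + \tfrac{43}{35}x - 2y + 4.
  leading term xy^{2}: subtract (\tfrac{2}{49}y^{2})·f_1 from \tfrac{2}{7}xy^{2} - \tfrac{30}{7}xy + \tfrac{43}{35}x - 2y + 4 → -\tfrac{30}{7}xy + \tfrac{43}{35}x - \tfrac{4}{49}y^{4} + \tfrac{4}{49}y^{3} + \tfrac{8}{49}y^{2} - 2y + 4
  leading term xy: subtract (-\tfrac{30}{49}y)·f_1 from -\tfrac{30}{7}xy + \tfrac{43}{35}x - \tfrac{4}{49}y^{4} + \tfrac{4}{49}y^{3} + \tfrac{8}{49}y^{2} - 2y + 4 → \tfrac{43}{35}x - \tfrac{4}{49}y^{4} + \tfrac{64}{49}y^{3} - \tfrac{52}{49}y^{2} - \tfrac{218}{49}y + 4
  leading term x: subtract (\tfrac{43}{245})·f_1 from \tfrac{43}{35}x - \tfrac{4}{49}y^{4} + \tfrac{64}{49}y^{3} - \tfrac{52}{49}y^{2} - \tfrac{218}{49}y + 4 → -\tfrac{4}{49}y^{4} + \tfrac{64}{49}y^{3} - \tfrac{346}{245}y^{2} - \tfrac{1004}{245}y + \tfrac{1152}{245}
  leading term y^{4}: no divisor's leading term divides it; move -\tfrac{4}{49}y^{4} to the remainder.
  leading term y^{3}: no divisor's leading term divides it; move \tfrac{64}{49}y^{3} to the remainder.
  leading term y^{2}: no divisor's leading term divides it; move -\tfrac{346}{245}y^{2} to the remainder.
  leading term y: no divisor's leading term divides it; move -\tfrac{1004}{245}y to the remainder.
  leading term 1: no divisor's leading term divides it; move \tfrac{1152}{245} to the remainder.
  remainder -\tfrac{4}{49}y^{4} + \tfrac{64}{49}y^{3} - \tfrac{346}{245}y^{2} - \tfrac{1004}{245}y + \tfrac{1152}{245} ≠ 0; add g_3 = -\tfrac{4}{49}y^{4} + \tfrac{64}{49}y^{3} - \tfrac{346}{245}y^{2} - \tfrac{1004}{245}y + \tfrac{1152}{245} to the basis.

The other S-polynomials (S(f_1,g_3), S(f_2,g_3)) all reduce to 0 modulo the current basis, so we have a Gröbner basis.
Inter-reduce: drop elements whose leading term is divisible by another's, tail-reduce, and make monic.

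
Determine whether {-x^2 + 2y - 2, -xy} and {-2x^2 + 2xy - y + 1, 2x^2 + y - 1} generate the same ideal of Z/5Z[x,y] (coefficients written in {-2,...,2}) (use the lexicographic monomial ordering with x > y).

Yes, the ideals are equal.

Since reduced Gröbner bases are canonical representatives of ideals under a given ordering, it suffices to compute and compare them.
Buchberger on the first generating set:
f_1 = -x^2 + 2y - 2, LT = x^2.
f_2 = -xy, LT = xy.

S(f_1,f_2): lcm = x^2y. S = -2y^2 + 2y.
  reduce S modulo (f_1, f_2):
  remainder -2y^2 + 2y ≠ 0; add g_3 = -2y^2 + 2y to the basis.

The other S-polynomials (S(f_1,g_3), S(f_2,g_3)) all reduce to 0 modulo the current basis, so we have a Gröbner basis.
Inter-reduce: drop elements whose leading term is divisible by another's, tail-reduce, and make monic.
Reduced Gröbner basis: {x^2 - 2y + 2, xy, y^2 - y}.

Buchberger on the second generating set:
h_1 = -2x^2 + 2xy - y + 1, LT = x^2.
h_2 = 2x^2 + y - 1, LT = x^2.

S(h_1,h_2): lcm = x^2. S = -xy.
  reduce S modulo (h_1, h_2):
  remainder -xy ≠ 0; add k_3 = -xy to the basis.

S(h_1,k_3): lcm = x^2y. S = -xy^2 - 2y^2 + 2y.
  reduce S modulo (h_1, h_2, k_3):
  remainder -2y^2 + 2y ≠ 0; add k_4 = -2y^2 + 2y to the basis.

The other S-polynomials (S(h_2,k_3), S(h_1,k_4), S(h_2,k_4), S(k_3,k_4)) all reduce to 0 modulo the current basis, so we have a Gröbner basis.
Inter-reduce: drop elements whose leading term is divisible by another's, tail-reduce, and make monic.
Reduced Gröbner basis: {x^2 - 2y + 2, xy, y^2 - y}.

These coincide, so the ideals are equal.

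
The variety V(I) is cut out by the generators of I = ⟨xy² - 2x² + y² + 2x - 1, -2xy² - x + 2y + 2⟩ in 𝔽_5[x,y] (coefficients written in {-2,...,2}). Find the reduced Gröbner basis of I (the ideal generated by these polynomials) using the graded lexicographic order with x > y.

f_1 = xy² - 2x² + y² + 2x - 1, LT = xy².
f_2 = -2xy² - x + 2y + 2, LT = xy².

S(f_1,f_2): lcm = xy². S = -2x² + y² - x + y.
  leading term x²: no divisor's leading term divides it; move -2x² to the remainder.
  leading term y²: no divisor's leading term divides it; move y² to the remainder.
  leading term x: no divisor's leading term divides it; move -x to the remainder.
  leading term y: no divisor's leading term divides it; move y to the remainder.
  remainder -2x² + y² - x + y ≠ 0; add g_3 = -2x² + y² - x + y to the basis.

S(f_1,g_3): lcm = x²y². S = -2y⁴ - 2x³ - 2xy² - 2y³ + 2x² - x.
  leading term y⁴: no divisor's leading term divides it; move -2y⁴ to the remainder.
  leading term x³: subtract (x)·g_3 from -2x³ - 2xy² - 2y³ + 2x² - x → 2xy² - 2y³ - 2x² - xy - x
  leading term xy²: subtract (2)·f_1 from 2xy² - 2y³ - 2x² - xy - x → -2y³ + 2x² - xy - 2y² + 2
  leading term y³: no divisor's leading term divides it; move -2y³ to the remainder.
  leading term x²: subtract (-1)·g_3 from 2x² - xy - 2y² + 2 → -xy - y² - x + y + 2
  leading term xy: no divisor's leading term divides it; move -xy to the remainder.
  leading term y²: no divisor's leading term divides it; move -y² to the remainder.
  leading term x: no divisor's leading term divides it; move -x to the remainder.
  leading term y: no divisor's leading term divides it; move y to the remainder.
  leading term 1: no divisor's leading term divides it; move 2 to the remainder.
  remainder -2y⁴ - 2y³ - xy - y² - x + y + 2 ≠ 0; add g_4 = -2y⁴ - 2y³ - xy - y² - x + y + 2 to the basis.

The other S-polynomials (S(f_2,g_3), S(f_1,g_4), S(f_2,g_4), S(g_3,g_4)) all reduce to 0 modulo the current basis, so we have a Gröbner basis.
Inter-reduce: drop elements whose leading term is divisible by another's, tail-reduce, and make monic.

G = {y⁴ + y³ - 2xy - 2y² - 2x + 2y - 1, xy² - 2x - y - 1, x² + 2y² - 2x + 2y}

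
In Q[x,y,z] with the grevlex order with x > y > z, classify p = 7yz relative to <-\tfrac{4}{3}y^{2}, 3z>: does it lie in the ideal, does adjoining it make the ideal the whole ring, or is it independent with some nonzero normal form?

First compute the reduced Gröbner basis of I by Buchberger's algorithm.
f_1 = -\tfrac{4}{3}y^{2}, LT = y^{2}.
f_2 = 3z, LT = z.

The S-polynomials (S(f_1,f_2)) all reduce to 0 modulo the current basis, so we have a Gröbner basis.
Inter-reduce: drop elements whose leading term is divisible by another's, tail-reduce, and make monic.
Reduced Gröbner basis: {y^{2}, z}.
Label its elements g_1 = y^{2}, g_2 = z.

Reduce p = 7yz modulo G:
  leading term yz: subtract (7y)·g_2 from 7yz → 0
  normal form = 0.
Since the normal form is 0, p ∈ I.

The remainder on division by a Gröbner basis is unique — it is the normal form.

7yz lies in I (it reduces to 0).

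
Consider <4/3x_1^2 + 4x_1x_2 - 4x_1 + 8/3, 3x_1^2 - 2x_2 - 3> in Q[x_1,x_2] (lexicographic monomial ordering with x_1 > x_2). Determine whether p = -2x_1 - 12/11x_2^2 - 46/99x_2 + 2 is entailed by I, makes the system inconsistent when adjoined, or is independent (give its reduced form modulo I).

First compute the reduced Gröbner basis of I by Buchberger's algorithm.
f_1 = 4/3x_1^2 + 4x_1x_2 - 4x_1 + 8/3, LT = x_1^2.
f_2 = 3x_1^2 - 2x_2 - 3, LT = x_1^2.

S(f_1,f_2): lcm = x_1^2. S = 3x_1x_2 - 3x_1 + 2/3x_2 + 3.
  reduce S modulo (f_1, f_2):
  remainder 3x_1x_2 - 3x_1 + 2/3x_2 + 3 ≠ 0; add h_3 = 3x_1x_2 - 3x_1 + 2/3x_2 + 3 to the basis.

S(f_1,h_3): lcm = x_1^2x_2. S = x_1^2 + 3x_1x_2^2 - 29/9x_1x_2 - x_1 + 2x_2.
  reduce S modulo (f_1, f_2, h_3):
  remainder -11/9x_1 - 2/3x_2^2 - 23/81x_2 + 11/9 ≠ 0; add h_4 = -11/9x_1 - 2/3x_2^2 - 23/81x_2 + 11/9 to the basis.

S(h_3,h_4): lcm = x_1x_2. S = -x_1 - 6/11x_2^3 - 23/99x_2^2 + 11/9x_2 + 1.
  reduce S modulo (f_1, f_2, h_3, h_4):
  remainder -6/11x_2^3 + 31/99x_2^2 + 16/11x_2 ≠ 0; add h_5 = -6/11x_2^3 + 31/99x_2^2 + 16/11x_2 to the basis.

The other S-polynomials (S(f_2,h_3), S(f_1,h_4), S(f_2,h_4), S(f_1,h_5), S(f_2,h_5), S(h_3,h_5), S(h_4,h_5)) all reduce to 0 modulo the current basis, so we have a Gröbner basis.
Inter-reduce: drop elements whose leading term is divisible by another's, tail-reduce, and make monic.
Reduced Gröbner basis: {x_1 + 6/11x_2^2 + 23/99x_2 - 1, x_2^3 - 31/54x_2^2 - 8/3x_2}.
Label its elements g_1 = x_1 + 6/11x_2^2 + 23/99x_2 - 1, g_2 = x_2^3 - 31/54x_2^2 - 8/3x_2.

Reduce p = -2x_1 - 12/11x_2^2 - 46/99x_2 + 2 modulo G:
  leading term x_1: subtract (-2)·g_1 from -2x_1 - 12/11x_2^2 - 46/99x_2 + 2 → 0
  normal form = 0.
Since the normal form is 0, p ∈ I.

-2x_1 - 12/11x_2^2 - 46/99x_2 + 2 lies in I (it reduces to 0).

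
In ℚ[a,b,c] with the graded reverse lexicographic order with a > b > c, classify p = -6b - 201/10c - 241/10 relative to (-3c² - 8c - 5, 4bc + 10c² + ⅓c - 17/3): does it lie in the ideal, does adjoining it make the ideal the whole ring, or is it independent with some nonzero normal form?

Adjoining -6b - 201/10c - 241/10 makes the ideal the whole ring: the system is inconsistent.

First compute the reduced Gröbner basis of I by Buchberger's algorithm.
f_1 = -3c² - 8c - 5, LT = c².
f_2 = 4bc + 10c² + ⅓c - 17/3, LT = bc.

S(f_1,f_2): lcm = bc². S = -5/2c³ + 8/3bc - 1/12c² + 5/3b + 17/12c.
  leading term c³: subtract (⅚c)·f_1 from -5/2c³ + 8/3bc - 1/12c² + 5/3b + 17/12c → 8/3bc + 79/12c² + 5/3b + 67/12c
  leading term bc: subtract (⅔)·f_2 from 8/3bc + 79/12c² + 5/3b + 67/12c → -1/12c² + 5/3b + 193/36c + 34/9
  leading term c²: subtract (1/36)·f_1 from -1/12c² + 5/3b + 193/36c + 34/9 → 5/3b + 67/12c + 47/12
  leading term b: no divisor's leading term divides it; move 5/3b to the remainder.
  leading term c: no divisor's leading term divides it; move 67/12c to the remainder.
  leading term 1: no divisor's leading term divides it; move 47/12 to the remainder.
  remainder 5/3b + 67/12c + 47/12 ≠ 0; add h_3 = 5/3b + 67/12c + 47/12 to the basis.

S(f_1,h_3): leading monomials are coprime, so the S-polynomial reduces to 0 (Buchberger's first criterion).
S(f_2,h_3): lcm = bc. S = -17/20c² - 34/15c - 17/12.
  leading term c²: subtract (17/60)·f_1 from -17/20c² - 34/15c - 17/12 → 0
  remainder 0.

Every S-polynomial of the final basis reduces to 0, so we have a Gröbner basis.
Inter-reduce: drop elements whose leading term is divisible by another's, tail-reduce, and make monic.
Reduced Gröbner basis: {c² + 8/3c + 5/3, b + 67/20c + 47/20}.
Label its elements g_1 = c² + 8/3c + 5/3, g_2 = b + 67/20c + 47/20.

Reduce p = -6b - 201/10c - 241/10 modulo G:
  leading term b: subtract (-6)·g_2 from -6b - 201/10c - 241/10 → -10
  leading term 1: no divisor's leading term divides it; move -10 to the remainder.
  normal form = -10.
The normal form is nonzero, so p ∉ I. Since p minus its normal form lies in I, I + (p) = I + (r) where r = -10; decide whether this ideal is the whole ring.
Here r = -10 is a nonzero constant, hence a unit: 1 ∈ I + (p), the Gröbner basis of I + (p) is {1}, and the enlarged system has no common solution — adjoining p is inconsistent.

The remainder on division by a Gröbner basis is unique — it is the normal form.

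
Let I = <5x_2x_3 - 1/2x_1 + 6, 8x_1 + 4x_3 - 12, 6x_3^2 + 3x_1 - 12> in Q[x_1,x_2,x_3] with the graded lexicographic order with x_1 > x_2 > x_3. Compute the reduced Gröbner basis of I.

G = {x_3^2 - 1/4x_3 - 5/4, x_1 + 1/2x_3 - 3/2, x_2 + 21/25x_3 - 4/25}

f_1 = 5x_2x_3 - 1/2x_1 + 6, LT = x_2x_3.
f_2 = 8x_1 + 4x_3 - 12, LT = x_1.
f_3 = 6x_3^2 + 3x_1 - 12, LT = x_3^2.

S(f_1,f_3): lcm = x_2x_3^2. S = -1/2x_1x_2 - 1/10x_1x_3 + 2x_2 + 6/5x_3.
  leading term x_1x_2: subtract (-1/16x_2)·f_2 from -1/2x_1x_2 - 1/10x_1x_3 + 2x_2 + 6/5x_3 → -1/10x_1x_3 + 1/4x_2x_3 + 5/4x_2 + 6/5x_3
  leading term x_1x_3: subtract (-1/80x_3)·f_2 from -1/10x_1x_3 + 1/4x_2x_3 + 5/4x_2 + 6/5x_3 → 1/4x_2x_3 + 1/20x_3^2 + 5/4x_2 + 21/20x_3
  leading term x_2x_3: subtract (1/20)·f_1 from 1/4x_2x_3 + 1/20x_3^2 + 5/4x_2 + 21/20x_3 → 1/20x_3^2 + 1/40x_1 + 5/4x_2 + 21/20x_3 - 3/10
  leading term x_3^2: subtract (1/120)·f_3 from 1/20x_3^2 + 1/40x_1 + 5/4x_2 + 21/20x_3 - 3/10 → 5/4x_2 + 21/20x_3 - 1/5
  leading term x_2: no divisor's leading term divides it; move 5/4x_2 to the remainder.
  leading term x_3: no divisor's leading term divides it; move 21/20x_3 to the remainder.
  leading term 1: no divisor's leading term divides it; move -1/5 to the remainder.
  remainder 5/4x_2 + 21/20x_3 - 1/5 ≠ 0; add g_4 = 5/4x_2 + 21/20x_3 - 1/5 to the basis.

The other S-polynomials (S(f_1,f_2), S(f_2,f_3), S(f_1,g_4), S(f_2,g_4), S(f_3,g_4)) all reduce to 0 modulo the current basis, so we have a Gröbner basis.
Inter-reduce: drop elements whose leading term is divisible by another's, tail-reduce, and make monic.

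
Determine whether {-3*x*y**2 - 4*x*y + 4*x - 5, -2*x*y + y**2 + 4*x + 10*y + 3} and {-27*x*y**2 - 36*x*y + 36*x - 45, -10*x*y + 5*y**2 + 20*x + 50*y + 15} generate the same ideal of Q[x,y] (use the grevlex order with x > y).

For a fixed monomial order, each ideal has a unique reduced Gröbner basis; comparing bases decides equality.
Buchberger on the first generating set:
f_1 = -3*x*y**2 - 4*x*y + 4*x - 5, LT = x*y**2.
f_2 = -2*x*y + y**2 + 4*x + 10*y + 3, LT = x*y.

S(f_1,f_2): lcm = x*y**2. S = 1/2*y**3 + 10/3*x*y + 5*y**2 - 4/3*x + 3/2*y + 5/3.
  leading term y**3: no divisor's leading term divides it; move 1/2*y**3 to the remainder.
  leading term x*y: subtract (-5/3)·f_2 from 10/3*x*y + 5*y**2 - 4/3*x + 3/2*y + 5/3 → 20/3*y**2 + 16/3*x + 109/6*y + 20/3
  leading term y**2: no divisor's leading term divides it; move 20/3*y**2 to the remainder.
  leading term x: no divisor's leading term divides it; move 16/3*x to the remainder.
  leading term y: no divisor's leading term divides it; move 109/6*y to the remainder.
  leading term 1: no divisor's leading term divides it; move 20/3 to the remainder.
  remainder 1/2*y**3 + 20/3*y**2 + 16/3*x + 109/6*y + 20/3 ≠ 0; add g_3 = 1/2*y**3 + 20/3*y**2 + 16/3*x + 109/6*y + 20/3 to the basis.

S(f_1,g_3): lcm = x*y**3. S = -12*x*y**2 - 32/3*x**2 - 113/3*x*y - 40/3*x + 5/3*y.
  leading term x*y**2: subtract (4)·f_1 from -12*x*y**2 - 32/3*x**2 - 113/3*x*y - 40/3*x + 5/3*y → -32/3*x**2 - 65/3*x*y - 88/3*x + 5/3*y + 20
  leading term x**2: no divisor's leading term divides it; move -32/3*x**2 to the remainder.
  leading term x*y: subtract (65/6)·f_2 from -65/3*x*y - 88/3*x + 5/3*y + 20 → -65/6*y**2 - 218/3*x - 320/3*y - 25/2
  leading term y**2: no divisor's leading term divides it; move -65/6*y**2 to the remainder.
  leading term x: no divisor's leading term divides it; move -218/3*x to the remainder.
  leading term y: no divisor's leading term divides it; move -320/3*y to the remainder.
  leading term 1: no divisor's leading term divides it; move -25/2 to the remainder.
  remainder -32/3*x**2 - 65/6*y**2 - 218/3*x - 320/3*y - 25/2 ≠ 0; add g_4 = -32/3*x**2 - 65/6*y**2 - 218/3*x - 320/3*y - 25/2 to the basis.

The other S-polynomials (S(f_2,g_3), S(f_1,g_4), S(f_2,g_4), S(g_3,g_4)) all reduce to 0 modulo the current basis, so we have a Gröbner basis.
Inter-reduce: drop elements whose leading term is divisible by another's, tail-reduce, and make monic.
Reduced Gröbner basis: {y**3 + 40/3*y**2 + 32/3*x + 109/3*y + 40/3, x**2 + 65/64*y**2 + 109/16*x + 10*y + 75/64, x*y - 1/2*y**2 - 2*x - 5*y - 3/2}.

Buchberger on the second generating set:
h_1 = -27*x*y**2 - 36*x*y + 36*x - 45, LT = x*y**2.
h_2 = -10*x*y + 5*y**2 + 20*x + 50*y + 15, LT = x*y.

S(h_1,h_2): lcm = x*y**2. S = 1/2*y**3 + 10/3*x*y + 5*y**2 - 4/3*x + 3/2*y + 5/3.
  leading term y**3: no divisor's leading term divides it; move 1/2*y**3 to the remainder.
  leading term x*y: subtract (-1/3)·h_2 from 10/3*x*y + 5*y**2 - 4/3*x + 3/2*y + 5/3 → 20/3*y**2 + 16/3*x + 109/6*y + 20/3
  leading term y**2: no divisor's leading term divides it; move 20/3*y**2 to the remainder.
  leading term x: no divisor's leading term divides it; move 16/3*x to the remainder.
  leading term y: no divisor's leading term divides it; move 109/6*y to the remainder.
  leading term 1: no divisor's leading term divides it; move 20/3 to the remainder.
  remainder 1/2*y**3 + 20/3*y**2 + 16/3*x + 109/6*y + 20/3 ≠ 0; add k_3 = 1/2*y**3 + 20/3*y**2 + 16/3*x + 109/6*y + 20/3 to the basis.

S(h_1,k_3): lcm = x*y**3. S = -12*x*y**2 - 32/3*x**2 - 113/3*x*y - 40/3*x + 5/3*y.
  leading term x*y**2: subtract (4/9)·h_1 from -12*x*y**2 - 32/3*x**2 - 113/3*x*y - 40/3*x + 5/3*y → -32/3*x**2 - 65/3*x*y - 88/3*x + 5/3*y + 20
  leading term x**2: no divisor's leading term divides it; move -32/3*x**2 to the remainder.
  leading term x*y: subtract (13/6)·h_2 from -65/3*x*y - 88/3*x + 5/3*y + 20 → -65/6*y**2 - 218/3*x - 320/3*y - 25/2
  leading term y**2: no divisor's leading term divides it; move -65/6*y**2 to the remainder.
  leading term x: no divisor's leading term divides it; move -218/3*x to the remainder.
  leading term y: no divisor's leading term divides it; move -320/3*y to the remainder.
  leading term 1: no divisor's leading term divides it; move -25/2 to the remainder.
  remainder -32/3*x**2 - 65/6*y**2 - 218/3*x - 320/3*y - 25/2 ≠ 0; add k_4 = -32/3*x**2 - 65/6*y**2 - 218/3*x - 320/3*y - 25/2 to the basis.

The other S-polynomials (S(h_2,k_3), S(h_1,k_4), S(h_2,k_4), S(k_3,k_4)) all reduce to 0 modulo the current basis, so we have a Gröbner basis.
Inter-reduce: drop elements whose leading term is divisible by another's, tail-reduce, and make monic.
Reduced Gröbner basis: {y**3 + 40/3*y**2 + 32/3*x + 109/3*y + 40/3, x**2 + 65/64*y**2 + 109/16*x + 10*y + 75/64, x*y - 1/2*y**2 - 2*x - 5*y - 3/2}.

Same reduced basis, so the two generating sets span the same ideal.

Yes, the ideals are equal.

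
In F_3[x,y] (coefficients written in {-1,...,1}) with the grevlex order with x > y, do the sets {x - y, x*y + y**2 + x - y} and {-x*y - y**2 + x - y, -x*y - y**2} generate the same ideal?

Yes, the ideals are equal.

Equality of ideals is decidable: compute both reduced Gröbner bases (unique for the ordering) and check whether they agree.
Buchberger on the first generating set:
f_1 = x - y, LT = x.
f_2 = x*y + y**2 + x - y, LT = x*y.

S(f_1,f_2): lcm = x*y. S = y**2 - x + y.
  leading term y**2: no divisor's leading term divides it; move y**2 to the remainder.
  leading term x: subtract (-1)·f_1 from -x + y → 0
  remainder y**2 ≠ 0; add g_3 = y**2 to the basis.

The other S-polynomials (S(f_1,g_3), S(f_2,g_3)) all reduce to 0 modulo the current basis, so we have a Gröbner basis.
Inter-reduce: drop elements whose leading term is divisible by another's, tail-reduce, and make monic.
Reduced Gröbner basis: {y**2, x - y}.

Buchberger on the second generating set:
h_1 = -x*y - y**2 + x - y, LT = x*y.
h_2 = -x*y - y**2, LT = x*y.

S(h_1,h_2): lcm = x*y. S = -x + y.
  leading term x: no divisor's leading term divides it; move -x to the remainder.
  leading term y: no divisor's leading term divides it; move y to the remainder.
  remainder -x + y ≠ 0; add k_3 = -x + y to the basis.

S(h_1,k_3): lcm = x*y. S = -y**2 - x + y.
  leading term y**2: no divisor's leading term divides it; move -y**2 to the remainder.
  leading term x: subtract (1)·k_3 from -x + y → 0
  remainder -y**2 ≠ 0; add k_4 = -y**2 to the basis.

The other S-polynomials (S(h_2,k_3), S(h_1,k_4), S(h_2,k_4), S(k_3,k_4)) all reduce to 0 modulo the current basis, so we have a Gröbner basis.
Inter-reduce: drop elements whose leading term is divisible by another's, tail-reduce, and make monic.
Reduced Gröbner basis: {y**2, x - y}.

Same reduced basis, so the two generating sets span the same ideal.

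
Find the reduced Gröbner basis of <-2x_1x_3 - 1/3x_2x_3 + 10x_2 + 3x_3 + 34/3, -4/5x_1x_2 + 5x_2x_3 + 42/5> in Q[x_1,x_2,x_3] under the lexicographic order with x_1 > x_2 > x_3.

f_1 = -2x_1x_3 - 1/3x_2x_3 + 10x_2 + 3x_3 + 34/3, LT = x_1x_3.
f_2 = -4/5x_1x_2 + 5x_2x_3 + 42/5, LT = x_1x_2.

S(f_1,f_2): lcm = x_1x_2x_3. S = 1/6x_2^2x_3 - 5x_2^2 + 25/4x_2x_3^2 - 3/2x_2x_3 - 17/3x_2 + 21/2x_3.
  leading term x_2^2x_3: no divisor's leading term divides it; move 1/6x_2^2x_3 to the remainder.
  leading term x_2^2: no divisor's leading term divides it; move -5x_2^2 to the remainder.
  leading term x_2x_3^2: no divisor's leading term divides it; move 25/4x_2x_3^2 to the remainder.
  leading term x_2x_3: no divisor's leading term divides it; move -3/2x_2x_3 to the remainder.
  leading term x_2: no divisor's leading term divides it; move -17/3x_2 to the remainder.
  leading term x_3: no divisor's leading term divides it; move 21/2x_3 to the remainder.
  remainder 1/6x_2^2x_3 - 5x_2^2 + 25/4x_2x_3^2 - 3/2x_2x_3 - 17/3x_2 + 21/2x_3 ≠ 0; add g_3 = 1/6x_2^2x_3 - 5x_2^2 + 25/4x_2x_3^2 - 3/2x_2x_3 - 17/3x_2 + 21/2x_3 to the basis.

The other S-polynomials (S(f_1,g_3), S(f_2,g_3)) all reduce to 0 modulo the current basis, so we have a Gröbner basis.

G = {x_1x_2 - 25/4x_2x_3 - 21/2, x_1x_3 + 1/6x_2x_3 - 5x_2 - 3/2x_3 - 17/3, x_2^2x_3 - 30x_2^2 + 75/2x_2x_3^2 - 9x_2x_3 - 34x_2 + 63x_3}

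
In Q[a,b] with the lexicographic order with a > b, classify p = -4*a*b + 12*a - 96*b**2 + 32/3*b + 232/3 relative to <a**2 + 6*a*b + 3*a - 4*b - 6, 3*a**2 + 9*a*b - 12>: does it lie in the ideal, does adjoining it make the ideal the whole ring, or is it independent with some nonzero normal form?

First compute the reduced Gröbner basis of I by Buchberger's algorithm.
f_1 = a**2 + 6*a*b + 3*a - 4*b - 6, LT = a**2.
f_2 = 3*a**2 + 9*a*b - 12, LT = a**2.

S(f_1,f_2): lcm = a**2. S = 3*a*b + 3*a - 4*b - 2.
  leading term a*b: no divisor's leading term divides it; move 3*a*b to the remainder.
  leading term a: no divisor's leading term divides it; move 3*a to the remainder.
  leading term b: no divisor's leading term divides it; move -4*b to the remainder.
  leading term 1: no divisor's leading term divides it; move -2 to the remainder.
  remainder 3*a*b + 3*a - 4*b - 2 ≠ 0; add h_3 = 3*a*b + 3*a - 4*b - 2 to the basis.

S(f_1,h_3): lcm = a**2*b. S = -a**2 + 6*a*b**2 + 13/3*a*b + 2/3*a - 4*b**2 - 6*b.
  leading term a**2: subtract (-1)·f_1 from -a**2 + 6*a*b**2 + 13/3*a*b + 2/3*a - 4*b**2 - 6*b → 6*a*b**2 + 31/3*a*b + 11/3*a - 4*b**2 - 10*b - 6
  leading term a*b**2: subtract (2*b)·h_3 from 6*a*b**2 + 31/3*a*b + 11/3*a - 4*b**2 - 10*b - 6 → 13/3*a*b + 11/3*a + 4*b**2 - 6*b - 6
  leading term a*b: subtract (13/9)·h_3 from 13/3*a*b + 11/3*a + 4*b**2 - 6*b - 6 → -2/3*a + 4*b**2 - 2/9*b - 28/9
  leading term a: no divisor's leading term divides it; move -2/3*a to the remainder.
  leading term b**2: no divisor's leading term divides it; move 4*b**2 to the remainder.
  leading term b: no divisor's leading term divides it; move -2/9*b to the remainder.
  leading term 1: no divisor's leading term divides it; move -28/9 to the remainder.
  remainder -2/3*a + 4*b**2 - 2/9*b - 28/9 ≠ 0; add h_4 = -2/3*a + 4*b**2 - 2/9*b - 28/9 to the basis.

S(f_2,h_3): lcm = a**2*b. S = -a**2 + 3*a*b**2 + 4/3*a*b + 2/3*a - 4*b.
  leading term a**2: subtract (-1)·f_1 from -a**2 + 3*a*b**2 + 4/3*a*b + 2/3*a - 4*b → 3*a*b**2 + 22/3*a*b + 11/3*a - 8*b - 6
  leading term a*b**2: subtract (b)·h_3 from 3*a*b**2 + 22/3*a*b + 11/3*a - 8*b - 6 → 13/3*a*b + 11/3*a + 4*b**2 - 6*b - 6
  leading term a*b: subtract (13/9)·h_3 from 13/3*a*b + 11/3*a + 4*b**2 - 6*b - 6 → -2/3*a + 4*b**2 - 2/9*b - 28/9
  leading term a: subtract (1)·h_4 from -2/3*a + 4*b**2 - 2/9*b - 28/9 → 0
  remainder 0.

S(f_1,h_4): lcm = a**2. S = 6*a*b**2 + 17/3*a*b - 5/3*a - 4*b - 6.
  leading term a*b**2: subtract (2*b)·h_3 from 6*a*b**2 + 17/3*a*b - 5/3*a - 4*b - 6 → -1/3*a*b - 5/3*a + 8*b**2 - 6
  leading term a*b: subtract (-1/9)·h_3 from -1/3*a*b - 5/3*a + 8*b**2 - 6 → -4/3*a + 8*b**2 - 4/9*b - 56/9
  leading term a: subtract (2)·h_4 from -4/3*a + 8*b**2 - 4/9*b - 56/9 → 0
  remainder 0.

S(f_2,h_4): lcm = a**2. S = 6*a*b**2 + 8/3*a*b - 14/3*a - 4.
  leading term a*b**2: subtract (2*b)·h_3 from 6*a*b**2 + 8/3*a*b - 14/3*a - 4 → -10/3*a*b - 14/3*a + 8*b**2 + 4*b - 4
  leading term a*b: subtract (-10/9)·h_3 from -10/3*a*b - 14/3*a + 8*b**2 + 4*b - 4 → -4/3*a + 8*b**2 - 4/9*b - 56/9
  leading term a: subtract (2)·h_4 from -4/3*a + 8*b**2 - 4/9*b - 56/9 → 0
  remainder 0.

S(h_3,h_4): lcm = a*b. S = a + 6*b**3 - 1/3*b**2 - 6*b - 2/3.
  leading term a: subtract (-3/2)·h_4 from a + 6*b**3 - 1/3*b**2 - 6*b - 2/3 → 6*b**3 + 17/3*b**2 - 19/3*b - 16/3
  leading term b**3: no divisor's leading term divides it; move 6*b**3 to the remainder.
  leading term b**2: no divisor's leading term divides it; move 17/3*b**2 to the remainder.
  leading term b: no divisor's leading term divides it; move -19/3*b to the remainder.
  leading term 1: no divisor's leading term divides it; move -16/3 to the remainder.
  remainder 6*b**3 + 17/3*b**2 - 19/3*b - 16/3 ≠ 0; add h_5 = 6*b**3 + 17/3*b**2 - 19/3*b - 16/3 to the basis.

S(f_1,h_5): leading monomials are coprime, so the S-polynomial reduces to 0 (Buchberger's first criterion).
S(f_2,h_5): leading monomials are coprime, so the S-polynomial reduces to 0 (Buchberger's first criterion).
S(h_3,h_5): lcm = a*b**3. S = 1/18*a*b**2 + 19/18*a*b + 8/9*a - 4/3*b**3 - 2/3*b**2.
  leading term a*b**2: subtract (1/54*b)·h_3 from 1/18*a*b**2 + 19/18*a*b + 8/9*a - 4/3*b**3 - 2/3*b**2 → a*b + 8/9*a - 4/3*b**3 - 16/27*b**2 + 1/27*b
  leading term a*b: subtract (1/3)·h_3 from a*b + 8/9*a - 4/3*b**3 - 16/27*b**2 + 1/27*b → -1/9*a - 4/3*b**3 - 16/27*b**2 + 37/27*b + 2/3
  leading term a: subtract (1/6)·h_4 from -1/9*a - 4/3*b**3 - 16/27*b**2 + 37/27*b + 2/3 → -4/3*b**3 - 34/27*b**2 + 38/27*b + 32/27
  leading term b**3: subtract (-2/9)·h_5 from -4/3*b**3 - 34/27*b**2 + 38/27*b + 32/27 → 0
  remainder 0.

S(h_4,h_5): leading monomials are coprime, so the S-polynomial reduces to 0 (Buchberger's first criterion).
Every S-polynomial of the final basis reduces to 0, so we have a Gröbner basis.
Inter-reduce: drop elements whose leading term is divisible by another's, tail-reduce, and make monic.
Reduced Gröbner basis: {a - 6*b**2 + 1/3*b + 14/3, b**3 + 17/18*b**2 - 19/18*b - 8/9}.
Label its elements g_1 = a - 6*b**2 + 1/3*b + 14/3, g_2 = b**3 + 17/18*b**2 - 19/18*b - 8/9.

Reduce p = -4*a*b + 12*a - 96*b**2 + 32/3*b + 232/3 modulo G:
  leading term a*b: subtract (-4*b)·g_1 from -4*a*b + 12*a - 96*b**2 + 32/3*b + 232/3 → 12*a - 24*b**3 - 284/3*b**2 + 88/3*b + 232/3
  leading term a: subtract (12)·g_1 from 12*a - 24*b**3 - 284/3*b**2 + 88/3*b + 232/3 → -24*b**3 - 68/3*b**2 + 76/3*b + 64/3
  leading term b**3: subtract (-24)·g_2 from -24*b**3 - 68/3*b**2 + 76/3*b + 64/3 → 0
  normal form = 0.
Since the normal form is 0, p ∈ I.

The remainder on division by a Gröbner basis is unique — it is the normal form.

-4*a*b + 12*a - 96*b**2 + 32/3*b + 232/3 lies in I (it reduces to 0).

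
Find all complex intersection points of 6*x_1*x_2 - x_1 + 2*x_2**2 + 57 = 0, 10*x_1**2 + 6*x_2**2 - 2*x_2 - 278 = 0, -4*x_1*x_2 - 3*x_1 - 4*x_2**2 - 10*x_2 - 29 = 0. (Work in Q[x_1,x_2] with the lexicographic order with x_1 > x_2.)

{(5, -2)}

Compute a lex Gröbner basis by Buchberger's algorithm.
f_1 = 6*x_1*x_2 - x_1 + 2*x_2**2 + 57, LT = x_1*x_2.
f_2 = 10*x_1**2 + 6*x_2**2 - 2*x_2 - 278, LT = x_1**2.
f_3 = -4*x_1*x_2 - 3*x_1 - 4*x_2**2 - 10*x_2 - 29, LT = x_1*x_2.

S(f_1,f_2): lcm = x_1**2*x_2. S = -1/6*x_1**2 + 1/3*x_1*x_2**2 + 19/2*x_1 - 3/5*x_2**3 + 1/5*x_2**2 + 139/5*x_2.
  leading term x_1**2: subtract (-1/60)·f_2 from -1/6*x_1**2 + 1/3*x_1*x_2**2 + 19/2*x_1 - 3/5*x_2**3 + 1/5*x_2**2 + 139/5*x_2 → 1/3*x_1*x_2**2 + 19/2*x_1 - 3/5*x_2**3 + 3/10*x_2**2 + 833/30*x_2 - 139/30
  leading term x_1*x_2**2: subtract (1/18*x_2)·f_1 from 1/3*x_1*x_2**2 + 19/2*x_1 - 3/5*x_2**3 + 3/10*x_2**2 + 833/30*x_2 - 139/30 → 1/18*x_1*x_2 + 19/2*x_1 - 32/45*x_2**3 + 3/10*x_2**2 + 123/5*x_2 - 139/30
  leading term x_1*x_2: subtract (1/108)·f_1 from 1/18*x_1*x_2 + 19/2*x_1 - 32/45*x_2**3 + 3/10*x_2**2 + 123/5*x_2 - 139/30 → 1027/108*x_1 - 32/45*x_2**3 + 38/135*x_2**2 + 123/5*x_2 - 929/180
  leading term x_1: no divisor's leading term divides it; move 1027/108*x_1 to the remainder.
  leading term x_2**3: no divisor's leading term divides it; move -32/45*x_2**3 to the remainder.
  leading term x_2**2: no divisor's leading term divides it; move 38/135*x_2**2 to the remainder.
  leading term x_2: no divisor's leading term divides it; move 123/5*x_2 to the remainder.
  leading term 1: no divisor's leading term divides it; move -929/180 to the remainder.
  remainder 1027/108*x_1 - 32/45*x_2**3 + 38/135*x_2**2 + 123/5*x_2 - 929/180 ≠ 0; add h_4 = 1027/108*x_1 - 32/45*x_2**3 + 38/135*x_2**2 + 123/5*x_2 - 929/180 to the basis.

S(f_1,f_3): lcm = x_1*x_2. S = -11/12*x_1 - 2/3*x_2**2 - 5/2*x_2 + 9/4.
  leading term x_1: subtract (-99/1027)·h_4 from -11/12*x_1 - 2/3*x_2**2 - 5/2*x_2 + 9/4 → -352/5135*x_2**3 - 3284/5135*x_2**2 - 1321/10270*x_2 + 8999/5135
  leading term x_2**3: no divisor's leading term divides it; move -352/5135*x_2**3 to the remainder.
  leading term x_2**2: no divisor's leading term divides it; move -3284/5135*x_2**2 to the remainder.
  leading term x_2: no divisor's leading term divides it; move -1321/10270*x_2 to the remainder.
  leading term 1: no divisor's leading term divides it; move 8999/5135 to the remainder.
  remainder -352/5135*x_2**3 - 3284/5135*x_2**2 - 1321/10270*x_2 + 8999/5135 ≠ 0; add h_5 = -352/5135*x_2**3 - 3284/5135*x_2**2 - 1321/10270*x_2 + 8999/5135 to the basis.

S(f_2,f_3): lcm = x_1**2*x_2. S = -3/4*x_1**2 - x_1*x_2**2 - 5/2*x_1*x_2 - 29/4*x_1 + 3/5*x_2**3 - 1/5*x_2**2 - 139/5*x_2.
  leading term x_1**2: subtract (-3/40)·f_2 from -3/4*x_1**2 - x_1*x_2**2 - 5/2*x_1*x_2 - 29/4*x_1 + 3/5*x_2**3 - 1/5*x_2**2 - 139/5*x_2 → -x_1*x_2**2 - 5/2*x_1*x_2 - 29/4*x_1 + 3/5*x_2**3 + 1/4*x_2**2 - 559/20*x_2 - 417/20
  leading term x_1*x_2**2: subtract (-1/6*x_2)·f_1 from -x_1*x_2**2 - 5/2*x_1*x_2 - 29/4*x_1 + 3/5*x_2**3 + 1/4*x_2**2 - 559/20*x_2 - 417/20 → -8/3*x_1*x_2 - 29/4*x_1 + 14/15*x_2**3 + 1/4*x_2**2 - 369/20*x_2 - 417/20
  leading term x_1*x_2: subtract (-4/9)·f_1 from -8/3*x_1*x_2 - 29/4*x_1 + 14/15*x_2**3 + 1/4*x_2**2 - 369/20*x_2 - 417/20 → -277/36*x_1 + 14/15*x_2**3 + 41/36*x_2**2 - 369/20*x_2 + 269/60
  leading term x_1: subtract (-831/1027)·h_4 from -277/36*x_1 + 14/15*x_2**3 + 41/36*x_2**2 - 369/20*x_2 + 269/60 → 1838/5135*x_2**3 + 28071/20540*x_2**2 + 29889/20540*x_2 + 631/2054
  leading term x_2**3: subtract (-919/176)·h_5 from 1838/5135*x_2**3 + 28071/20540*x_2**2 + 29889/20540*x_2 + 631/2054 → -217/110*x_2**2 + 1379/1760*x_2 + 8323/880
  leading term x_2**2: no divisor's leading term divides it; move -217/110*x_2**2 to the remainder.
  leading term x_2: no divisor's leading term divides it; move 1379/1760*x_2 to the remainder.
  leading term 1: no divisor's leading term divides it; move 8323/880 to the remainder.
  remainder -217/110*x_2**2 + 1379/1760*x_2 + 8323/880 ≠ 0; add h_6 = -217/110*x_2**2 + 1379/1760*x_2 + 8323/880 to the basis.

S(f_1,h_4): lcm = x_1*x_2. S = -1/6*x_1 + 384/5135*x_2**4 - 152/5135*x_2**3 - 34717/15405*x_2**2 + 2787/5135*x_2 + 19/2.
  leading term x_1: subtract (-18/1027)·h_4 from -1/6*x_1 + 384/5135*x_2**4 - 152/5135*x_2**3 - 34717/15405*x_2**2 + 2787/5135*x_2 + 19/2 → 384/5135*x_2**4 - 216/5135*x_2**3 - 11547/5135*x_2**2 + 5001/5135*x_2 + 48318/5135
  leading term x_2**4: subtract (-12/11*x_2)·h_5 from 384/5135*x_2**4 - 216/5135*x_2**3 - 11547/5135*x_2**2 + 5001/5135*x_2 + 48318/5135 → -41784/56485*x_2**3 - 134943/56485*x_2**2 + 162999/56485*x_2 + 48318/5135
  leading term x_2**3: subtract (5223/484)·h_5 from -41784/56485*x_2**3 - 134943/56485*x_2**2 + 162999/56485*x_2 + 48318/5135 → 546/121*x_2**2 + 4137/968*x_2 - 4599/484
  leading term x_2**2: subtract (-780/341)·h_6 from 546/121*x_2**2 + 4137/968*x_2 - 4599/484 → 4137/682*x_2 + 4137/341
  leading term x_2: no divisor's leading term divides it; move 4137/682*x_2 to the remainder.
  leading term 1: no divisor's leading term divides it; move 4137/341 to the remainder.
  remainder 4137/682*x_2 + 4137/341 ≠ 0; add h_7 = 4137/682*x_2 + 4137/341 to the basis.

The other S-polynomials (S(f_2,h_4), S(f_3,h_4), S(f_1,h_5), S(f_2,h_5), S(f_3,h_5), S(h_4,h_5), S(f_1,h_6), S(f_2,h_6), S(f_3,h_6), S(h_4,h_6), S(h_5,h_6), S(f_1,h_7), S(f_2,h_7), S(f_3,h_7), S(h_4,h_7), S(h_5,h_7), S(h_6,h_7)) all reduce to 0 modulo the current basis, so we have a Gröbner basis.
Inter-reduce: drop elements whose leading term is divisible by another's, tail-reduce, and make monic.
Reduced Gröbner basis: {x_1 - 5, x_2 + 2}.

A lex Gröbner basis eliminates variables successively. Here x_2 + 2 depends only on x_2, with roots {-2}; lifting each root through the earlier basis elements recovers the full solutions.
  x_2 = -2: the earlier basis element becomes x_1 - 5 = 0, giving x_1 = 5 — point (5, -2).
Check: every point annihilates each of the original generators.
This is the nonlinear analogue of row-reducing a linear system.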